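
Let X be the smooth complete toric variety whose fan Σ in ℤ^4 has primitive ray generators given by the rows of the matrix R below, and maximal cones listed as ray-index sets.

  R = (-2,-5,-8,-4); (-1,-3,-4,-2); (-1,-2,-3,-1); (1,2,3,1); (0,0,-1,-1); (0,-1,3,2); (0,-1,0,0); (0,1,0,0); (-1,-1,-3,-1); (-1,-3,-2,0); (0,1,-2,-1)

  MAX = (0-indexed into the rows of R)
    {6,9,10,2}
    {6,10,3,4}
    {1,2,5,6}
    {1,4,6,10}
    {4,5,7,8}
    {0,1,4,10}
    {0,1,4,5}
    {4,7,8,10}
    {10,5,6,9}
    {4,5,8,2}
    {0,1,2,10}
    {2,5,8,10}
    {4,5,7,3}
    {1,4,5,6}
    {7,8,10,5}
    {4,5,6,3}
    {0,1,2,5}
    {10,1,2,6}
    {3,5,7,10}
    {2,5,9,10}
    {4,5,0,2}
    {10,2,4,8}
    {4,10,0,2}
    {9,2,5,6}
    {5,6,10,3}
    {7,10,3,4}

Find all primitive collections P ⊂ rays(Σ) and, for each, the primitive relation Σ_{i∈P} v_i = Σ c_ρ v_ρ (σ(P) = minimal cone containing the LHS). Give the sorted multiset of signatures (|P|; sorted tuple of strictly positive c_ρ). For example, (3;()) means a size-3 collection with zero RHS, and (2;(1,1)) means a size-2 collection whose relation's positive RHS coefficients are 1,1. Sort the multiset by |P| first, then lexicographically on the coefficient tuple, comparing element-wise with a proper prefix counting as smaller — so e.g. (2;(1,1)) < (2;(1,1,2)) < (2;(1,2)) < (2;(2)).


|primitive collections| = 24. Relations:

  P={2,3}:  v_{2} + v_{3} = 0  ⇒ sig = (2;())
  P={6,7}:  v_{6} + v_{7} = 0  ⇒ sig = (2;())
  P={2,7}:  v_{2} + v_{7} = v_{8}  ⇒ sig = (2;(1))
  P={3,8}:  v_{3} + v_{8} = v_{7}  ⇒ sig = (2;(1))
  P={6,8}:  v_{6} + v_{8} = v_{2}  ⇒ sig = (2;(1))
  P={0,3}:  v_{0} + v_{3} = v_{1} + v_{4}  ⇒ sig = (2;(1,1))
  P={1,3}:  v_{1} + v_{3} = v_{4} + v_{6}  ⇒ sig = (2;(1,1))
  P={1,7}:  v_{1} + v_{7} = v_{2} + v_{4}  ⇒ sig = (2;(1,1))
  P={4,9}:  v_{4} + v_{9} = v_{2} + v_{6}  ⇒ sig = (2;(1,1))
  P={3,9}:  v_{3} + v_{9} = v_{5} + v_{6} + v_{10}  ⇒ sig = (2;(1,1,1))
  P={7,9}:  v_{7} + v_{9} = v_{2} + v_{5} + v_{10}  ⇒ sig = (2;(1,1,1))
  P={0,9}:  v_{0} + v_{9} = v_{1} + 2·v_{2} + v_{6}  ⇒ sig = (2;(1,1,2))
  P={8,9}:  v_{8} + v_{9} = 2·v_{2} + v_{5} + v_{10}  ⇒ sig = (2;(1,1,2))
  P={1,8}:  v_{1} + v_{8} = 2·v_{2} + v_{4}  ⇒ sig = (2;(1,2))
  P={0,6}:  v_{0} + v_{6} = 2·v_{1}  ⇒ sig = (2;(2))
  P={0,7}:  v_{0} + v_{7} = 2·v_{2} + 2·v_{4}  ⇒ sig = (2;(2,2))
  P={1,9}:  v_{1} + v_{9} = 2·v_{2} + 2·v_{6}  ⇒ sig = (2;(2,2))
  P={0,8}:  v_{0} + v_{8} = 3·v_{2} + 2·v_{4}  ⇒ sig = (2;(2,3))
  P={4,5,10}:  v_{4} + v_{5} + v_{10} = 0  ⇒ sig = (3;())
  P={1,2,4}:  v_{1} + v_{2} + v_{4} = v_{0}  ⇒ sig = (3;(1))
  P={2,4,6}:  v_{2} + v_{4} + v_{6} = v_{1}  ⇒ sig = (3;(1))
  P={0,5,10}:  v_{0} + v_{5} + v_{10} = v_{1} + v_{2}  ⇒ sig = (3;(1,1))
  P={1,5,10}:  v_{1} + v_{5} + v_{10} = v_{2} + v_{6}  ⇒ sig = (3;(1,1))
  P={2,5,6,10}:  v_{2} + v_{5} + v_{6} + v_{10} = v_{9}  ⇒ sig = (4;(1))

Hence PRS(X_Σ) =
{ (2;()) ×2,  (2;(1)) ×3,  (2;(1,1)) ×4,  (2;(1,1,1)) ×2,  (2;(1,1,2)) ×2,  (2;(1,2)),  (2;(2)),  (2;(2,2)) ×2,  (2;(2,3)),  (3;()),  (3;(1)) ×2,  (3;(1,1)) ×2,  (4;(1)) }


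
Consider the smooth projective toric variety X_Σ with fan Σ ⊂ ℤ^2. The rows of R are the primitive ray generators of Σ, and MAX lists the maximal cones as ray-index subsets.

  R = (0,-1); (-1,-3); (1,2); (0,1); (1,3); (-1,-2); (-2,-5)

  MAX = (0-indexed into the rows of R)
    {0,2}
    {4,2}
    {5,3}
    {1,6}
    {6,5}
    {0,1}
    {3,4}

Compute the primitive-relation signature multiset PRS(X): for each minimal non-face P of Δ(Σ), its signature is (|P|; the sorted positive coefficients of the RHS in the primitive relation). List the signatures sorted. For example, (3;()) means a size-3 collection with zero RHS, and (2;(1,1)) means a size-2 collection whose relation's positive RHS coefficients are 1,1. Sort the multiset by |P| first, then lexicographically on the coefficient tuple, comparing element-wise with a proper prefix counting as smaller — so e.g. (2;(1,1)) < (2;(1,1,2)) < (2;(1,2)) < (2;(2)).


Minimal non-faces — 14 found among 7 rays, 7 max cones:

  P = {0,3}:  v_{0} + v_{3} = 0 ; sig = (2;())
  P = {1,4}:  v_{1} + v_{4} = 0 ; sig = (2;())
  P = {2,5}:  v_{2} + v_{5} = 0 ; sig = (2;())
  P = {0,4}:  v_{0} + v_{4} = v_{2} ; sig = (2;(1))
  P = {0,5}:  v_{0} + v_{5} = v_{1} ; sig = (2;(1))
  P = {1,2}:  v_{1} + v_{2} = v_{0} ; sig = (2;(1))
  P = {1,3}:  v_{1} + v_{3} = v_{5} ; sig = (2;(1))
  P = {1,5}:  v_{1} + v_{5} = v_{6} ; sig = (2;(1))
  P = {2,3}:  v_{2} + v_{3} = v_{4} ; sig = (2;(1))
  P = {2,6}:  v_{2} + v_{6} = v_{1} ; sig = (2;(1))
  P = {4,5}:  v_{4} + v_{5} = v_{3} ; sig = (2;(1))
  P = {4,6}:  v_{4} + v_{6} = v_{5} ; sig = (2;(1))
  P = {0,6}:  v_{0} + v_{6} = 2·v_{1} ; sig = (2;(2))
  P = {3,6}:  v_{3} + v_{6} = 2·v_{5} ; sig = (2;(2))

Signatures (|P|; sorted positive RHS coefficients), sorted:
[(2;()), (2;()), (2;()), (2;(1)), (2;(1)), (2;(1)), (2;(1)), (2;(1)), (2;(1)), (2;(1)), (2;(1)), (2;(1)), (2;(2)), (2;(2))]


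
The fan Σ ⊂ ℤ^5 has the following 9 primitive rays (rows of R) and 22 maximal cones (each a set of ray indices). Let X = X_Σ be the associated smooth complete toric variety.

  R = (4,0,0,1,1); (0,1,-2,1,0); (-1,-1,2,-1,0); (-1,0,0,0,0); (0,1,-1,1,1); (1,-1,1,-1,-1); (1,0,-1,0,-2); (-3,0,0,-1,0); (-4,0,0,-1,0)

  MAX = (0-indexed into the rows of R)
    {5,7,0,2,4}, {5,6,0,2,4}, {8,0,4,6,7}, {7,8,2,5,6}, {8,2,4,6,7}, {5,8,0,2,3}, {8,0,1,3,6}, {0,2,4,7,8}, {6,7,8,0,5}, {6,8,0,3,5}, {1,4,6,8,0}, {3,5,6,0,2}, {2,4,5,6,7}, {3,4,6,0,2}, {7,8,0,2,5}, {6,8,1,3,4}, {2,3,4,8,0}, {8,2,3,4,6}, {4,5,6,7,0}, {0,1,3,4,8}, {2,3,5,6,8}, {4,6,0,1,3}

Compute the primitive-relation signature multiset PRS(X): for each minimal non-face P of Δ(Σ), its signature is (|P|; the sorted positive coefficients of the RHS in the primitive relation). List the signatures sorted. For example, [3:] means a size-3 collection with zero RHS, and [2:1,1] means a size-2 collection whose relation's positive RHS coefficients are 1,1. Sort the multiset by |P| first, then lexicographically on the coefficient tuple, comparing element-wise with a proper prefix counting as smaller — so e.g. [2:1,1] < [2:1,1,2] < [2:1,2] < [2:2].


Σ has 9 primitive collections:

  P={1,2}:  v_{1} + v_{2} = v_{3} ; sig = [2:1]
  P={3,7}:  v_{3} + v_{7} = v_{8} ; sig = [2:1]
  P={1,5}:  v_{1} + v_{5} = v_{0} + v_{6} + v_{8} ; sig = [2:1,1,1]
  P={1,7}:  v_{1} + v_{7} = v_{0} + v_{4} + v_{6} + 2·v_{8} ; sig = [2:1,1,1,2]
  P={3,4,5}:  v_{3} + v_{4} + v_{5} = 0 ; sig = [3:]
  P={4,5,8}:  v_{4} + v_{5} + v_{8} = v_{7} ; sig = [3:1]
  P={0,2,6,7}:  v_{0} + v_{2} + v_{6} + v_{7} = v_{5} ; sig = [4:1]
  P={0,2,6,8}:  v_{0} + v_{2} + v_{6} + v_{8} = v_{3} + v_{5} ; sig = [4:1,1]
  P={0,3,4,6,8}:  v_{0} + v_{3} + v_{4} + v_{6} + v_{8} = v_{1} ; sig = [5:1]

Hence PRS(X_Σ) =
    |P|=2: 4 collections, coeffs (1), (1), (1,1,1), (1,1,1,2)
    |P|=3: 2 collections, coeffs (), (1)
    |P|=4: 2 collections, coeffs (1), (1,1)
    |P|=5: 1 collection, coeffs (1)


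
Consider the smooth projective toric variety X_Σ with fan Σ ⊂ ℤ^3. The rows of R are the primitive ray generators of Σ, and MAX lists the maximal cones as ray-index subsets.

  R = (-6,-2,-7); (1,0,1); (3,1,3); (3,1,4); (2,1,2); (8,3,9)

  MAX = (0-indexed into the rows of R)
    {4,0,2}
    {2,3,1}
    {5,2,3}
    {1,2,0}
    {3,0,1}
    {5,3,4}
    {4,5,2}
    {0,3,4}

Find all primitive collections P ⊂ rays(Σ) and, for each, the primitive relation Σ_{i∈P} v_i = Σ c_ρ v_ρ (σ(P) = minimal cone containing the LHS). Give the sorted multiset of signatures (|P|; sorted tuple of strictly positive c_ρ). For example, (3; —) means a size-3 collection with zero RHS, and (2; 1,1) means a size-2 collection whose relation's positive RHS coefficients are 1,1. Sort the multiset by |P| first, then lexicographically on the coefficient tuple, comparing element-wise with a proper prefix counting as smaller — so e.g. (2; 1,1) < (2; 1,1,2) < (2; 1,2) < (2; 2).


5 collections generate NE(X_Σ); each relation:

  P={0,5}:  v_{0} + v_{5} = v_{4}  ⟹  sig = (2; 1)
  P={1,4}:  v_{1} + v_{4} = v_{2}  ⟹  sig = (2; 1)
  P={1,5}:  v_{1} + v_{5} = 2·v_{2} + v_{3}  ⟹  sig = (2; 1,2)
  P={0,2,3}:  v_{0} + v_{2} + v_{3} = 0  ⟹  sig = (3; —)
  P={2,3,4}:  v_{2} + v_{3} + v_{4} = v_{5}  ⟹  sig = (3; 1)

so the primitive-relation signature multiset is
    (2; 1)
    (2; 1)
    (2; 1,2)
    (3; —)
    (3; 1)


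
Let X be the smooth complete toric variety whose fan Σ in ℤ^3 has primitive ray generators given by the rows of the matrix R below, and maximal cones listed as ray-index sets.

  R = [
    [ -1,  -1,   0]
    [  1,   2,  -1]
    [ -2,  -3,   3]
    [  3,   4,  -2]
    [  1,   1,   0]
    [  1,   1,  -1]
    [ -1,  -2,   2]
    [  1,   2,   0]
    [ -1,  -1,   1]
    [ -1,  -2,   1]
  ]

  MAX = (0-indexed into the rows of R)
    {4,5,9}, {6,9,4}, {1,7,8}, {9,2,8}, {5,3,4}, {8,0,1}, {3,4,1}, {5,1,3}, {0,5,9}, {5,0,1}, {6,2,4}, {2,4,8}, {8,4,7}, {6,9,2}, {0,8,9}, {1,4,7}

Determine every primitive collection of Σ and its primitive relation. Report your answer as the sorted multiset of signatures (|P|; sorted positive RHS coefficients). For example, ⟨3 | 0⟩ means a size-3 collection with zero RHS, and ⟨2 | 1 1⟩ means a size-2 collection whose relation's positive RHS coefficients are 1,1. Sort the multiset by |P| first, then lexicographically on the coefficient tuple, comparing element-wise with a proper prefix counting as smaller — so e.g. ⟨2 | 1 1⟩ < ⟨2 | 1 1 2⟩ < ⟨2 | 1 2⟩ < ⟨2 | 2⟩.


|primitive collections| = 25. Relations:

  {0,4}:  v_{0} + v_{4} = 0  ⟹  sig = ⟨2 | 0⟩
  {1,9}:  v_{1} + v_{9} = 0  ⟹  sig = ⟨2 | 0⟩
  {5,8}:  v_{5} + v_{8} = 0  ⟹  sig = ⟨2 | 0⟩
  {2,5}:  v_{2} + v_{5} = v_{6}  ⟹  sig = ⟨2 | 1⟩
  {6,8}:  v_{6} + v_{8} = v_{2}  ⟹  sig = ⟨2 | 1⟩
  {0,3}:  v_{0} + v_{3} = v_{1} + v_{5}  ⟹  sig = ⟨2 | 1 1⟩
  {0,6}:  v_{0} + v_{6} = v_{8} + v_{9}  ⟹  sig = ⟨2 | 1 1⟩
  {0,7}:  v_{0} + v_{7} = v_{1} + v_{8}  ⟹  sig = ⟨2 | 1 1⟩
  {1,6}:  v_{1} + v_{6} = v_{4} + v_{8}  ⟹  sig = ⟨2 | 1 1⟩
  {3,8}:  v_{3} + v_{8} = v_{1} + v_{4}  ⟹  sig = ⟨2 | 1 1⟩
  {3,9}:  v_{3} + v_{9} = v_{4} + v_{5}  ⟹  sig = ⟨2 | 1 1⟩
  {5,6}:  v_{5} + v_{6} = v_{4} + v_{9}  ⟹  sig = ⟨2 | 1 1⟩
  {5,7}:  v_{5} + v_{7} = v_{1} + v_{4}  ⟹  sig = ⟨2 | 1 1⟩
  {7,9}:  v_{7} + v_{9} = v_{4} + v_{8}  ⟹  sig = ⟨2 | 1 1⟩
  {0,2}:  v_{0} + v_{2} = 2·v_{8} + v_{9}  ⟹  sig = ⟨2 | 1 2⟩
  {1,2}:  v_{1} + v_{2} = v_{4} + 2·v_{8}  ⟹  sig = ⟨2 | 1 2⟩
  {2,3}:  v_{2} + v_{3} = 2·v_{4} + v_{8}  ⟹  sig = ⟨2 | 1 2⟩
  {3,6}:  v_{3} + v_{6} = 2·v_{4}  ⟹  sig = ⟨2 | 2⟩
  {3,7}:  v_{3} + v_{7} = 2·v_{1} + 2·v_{4}  ⟹  sig = ⟨2 | 2 2⟩
  {6,7}:  v_{6} + v_{7} = 2·v_{4} + 2·v_{8}  ⟹  sig = ⟨2 | 2 2⟩
  {2,7}:  v_{2} + v_{7} = 2·v_{4} + 3·v_{8}  ⟹  sig = ⟨2 | 2 3⟩
  {1,4,5}:  v_{1} + v_{4} + v_{5} = v_{3}  ⟹  sig = ⟨3 | 1⟩
  {1,4,8}:  v_{1} + v_{4} + v_{8} = v_{7}  ⟹  sig = ⟨3 | 1⟩
  {4,8,9}:  v_{4} + v_{8} + v_{9} = v_{6}  ⟹  sig = ⟨3 | 1⟩
  {2,4,9}:  v_{2} + v_{4} + v_{9} = 2·v_{6}  ⟹  sig = ⟨3 | 2⟩

so the primitive-relation signature multiset is
{ ⟨2 | 0⟩ ×3,  ⟨2 | 1⟩ ×2,  ⟨2 | 1 1⟩ ×9,  ⟨2 | 1 2⟩ ×3,  ⟨2 | 2⟩,  ⟨2 | 2 2⟩ ×2,  ⟨2 | 2 3⟩,  ⟨3 | 1⟩ ×3,  ⟨3 | 2⟩ }


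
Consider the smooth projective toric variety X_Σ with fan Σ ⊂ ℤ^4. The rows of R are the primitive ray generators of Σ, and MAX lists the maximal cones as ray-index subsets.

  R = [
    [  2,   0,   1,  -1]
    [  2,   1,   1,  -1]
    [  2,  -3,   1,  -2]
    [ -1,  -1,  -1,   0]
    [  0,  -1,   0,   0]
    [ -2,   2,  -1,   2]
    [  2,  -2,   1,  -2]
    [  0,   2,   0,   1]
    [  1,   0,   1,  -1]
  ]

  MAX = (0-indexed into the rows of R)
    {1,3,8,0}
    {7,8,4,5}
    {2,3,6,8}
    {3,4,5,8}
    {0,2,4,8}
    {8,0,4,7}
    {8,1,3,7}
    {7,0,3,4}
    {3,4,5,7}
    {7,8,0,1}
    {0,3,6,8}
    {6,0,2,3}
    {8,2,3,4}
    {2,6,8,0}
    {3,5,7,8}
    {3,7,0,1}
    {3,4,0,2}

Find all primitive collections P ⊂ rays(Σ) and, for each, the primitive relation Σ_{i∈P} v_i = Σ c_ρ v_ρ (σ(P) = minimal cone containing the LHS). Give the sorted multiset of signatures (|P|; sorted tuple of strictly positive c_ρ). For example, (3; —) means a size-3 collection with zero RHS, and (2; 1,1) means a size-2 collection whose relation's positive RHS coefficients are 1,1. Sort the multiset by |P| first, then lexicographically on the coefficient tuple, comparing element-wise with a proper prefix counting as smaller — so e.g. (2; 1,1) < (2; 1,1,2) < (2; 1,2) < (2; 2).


14 minimal non-faces of Δ(Σ) (on 9 rays):

  {5,6}:  v_{5} + v_{6} = 0 ; sig = (2; —)
  {0,5}:  v_{0} + v_{5} = v_{7} ; sig = (2; 1)
  {1,4}:  v_{1} + v_{4} = v_{0} ; sig = (2; 1)
  {2,5}:  v_{2} + v_{5} = v_{4} ; sig = (2; 1)
  {4,6}:  v_{4} + v_{6} = v_{2} ; sig = (2; 1)
  {6,7}:  v_{6} + v_{7} = v_{0} ; sig = (2; 1)
  {1,2}:  v_{1} + v_{2} = v_{0} + v_{6} ; sig = (2; 1,1)
  {2,7}:  v_{2} + v_{7} = v_{0} + v_{4} ; sig = (2; 1,1)
  {1,5}:  v_{1} + v_{5} = v_{3} + 2·v_{7} + v_{8} ; sig = (2; 1,1,2)
  {1,6}:  v_{1} + v_{6} = 2·v_{0} + v_{3} + v_{8} ; sig = (2; 1,1,2)
  {3,4,7,8}:  v_{3} + v_{4} + v_{7} + v_{8} = 0 ; sig = (4; —)
  {0,3,4,8}:  v_{0} + v_{3} + v_{4} + v_{8} = v_{6} ; sig = (4; 1)
  {0,3,7,8}:  v_{0} + v_{3} + v_{7} + v_{8} = v_{1} ; sig = (4; 1)
  {0,2,3,8}:  v_{0} + v_{2} + v_{3} + v_{8} = 2·v_{6} ; sig = (4; 2)

so the primitive-relation signature multiset is
    (2; —)
    (2; 1)
    (2; 1)
    (2; 1)
    (2; 1)
    (2; 1)
    (2; 1,1)
    (2; 1,1)
    (2; 1,1,2)
    (2; 1,1,2)
    (4; —)
    (4; 1)
    (4; 1)
    (4; 2)


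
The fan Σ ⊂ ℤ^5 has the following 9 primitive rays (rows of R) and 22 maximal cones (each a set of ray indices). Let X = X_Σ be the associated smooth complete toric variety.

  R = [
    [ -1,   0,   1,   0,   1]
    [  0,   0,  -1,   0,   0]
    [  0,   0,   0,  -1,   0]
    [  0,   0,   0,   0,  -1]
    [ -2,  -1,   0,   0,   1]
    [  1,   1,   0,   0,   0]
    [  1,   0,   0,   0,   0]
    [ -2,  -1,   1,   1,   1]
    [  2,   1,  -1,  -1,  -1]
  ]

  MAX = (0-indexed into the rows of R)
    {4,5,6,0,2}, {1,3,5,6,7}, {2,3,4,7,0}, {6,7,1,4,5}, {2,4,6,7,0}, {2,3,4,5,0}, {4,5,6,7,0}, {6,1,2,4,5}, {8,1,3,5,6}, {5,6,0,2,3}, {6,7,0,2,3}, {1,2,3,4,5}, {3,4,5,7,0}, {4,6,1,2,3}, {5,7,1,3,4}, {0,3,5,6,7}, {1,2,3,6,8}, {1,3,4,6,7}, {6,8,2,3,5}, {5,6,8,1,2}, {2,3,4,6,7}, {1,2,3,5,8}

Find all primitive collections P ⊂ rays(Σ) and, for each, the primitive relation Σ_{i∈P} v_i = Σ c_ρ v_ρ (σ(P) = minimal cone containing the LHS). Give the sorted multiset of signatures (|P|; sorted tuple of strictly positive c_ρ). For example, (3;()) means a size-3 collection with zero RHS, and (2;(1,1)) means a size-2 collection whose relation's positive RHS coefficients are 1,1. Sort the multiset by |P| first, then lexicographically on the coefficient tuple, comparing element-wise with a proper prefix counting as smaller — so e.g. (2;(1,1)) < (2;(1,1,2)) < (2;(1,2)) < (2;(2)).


9 minimal non-faces of Δ(Σ) (on 9 rays):

  P = {7,8}:  v_{7} + v_{8} = 0 ; sig = (2;())
  P = {0,1}:  v_{0} + v_{1} = v_{4} + v_{5} ; sig = (2;(1,1))
  P = {0,8}:  v_{0} + v_{8} = v_{2} + v_{5} ; sig = (2;(1,1))
  P = {4,8}:  v_{4} + v_{8} = v_{1} + v_{2} ; sig = (2;(1,1))
  P = {1,2,7}:  v_{1} + v_{2} + v_{7} = v_{4} ; sig = (3;(1))
  P = {2,5,7}:  v_{2} + v_{5} + v_{7} = v_{0} ; sig = (3;(1))
  P = {3,4,5,6}:  v_{3} + v_{4} + v_{5} + v_{6} = 0 ; sig = (4;())
  P = {0,3,4,6}:  v_{0} + v_{3} + v_{4} + v_{6} = v_{2} + v_{7} ; sig = (4;(1,1))
  P = {1,2,3,5,6}:  v_{1} + v_{2} + v_{3} + v_{5} + v_{6} = v_{8} ; sig = (5;(1))

Sorted signature multiset PRS(X):
    |P|=2: 4 collections, coeffs (), (1,1), (1,1), (1,1)
    |P|=3: 2 collections, coeffs (1), (1)
    |P|=4: 2 collections, coeffs (), (1,1)
    |P|=5: 1 collection, coeffs (1)


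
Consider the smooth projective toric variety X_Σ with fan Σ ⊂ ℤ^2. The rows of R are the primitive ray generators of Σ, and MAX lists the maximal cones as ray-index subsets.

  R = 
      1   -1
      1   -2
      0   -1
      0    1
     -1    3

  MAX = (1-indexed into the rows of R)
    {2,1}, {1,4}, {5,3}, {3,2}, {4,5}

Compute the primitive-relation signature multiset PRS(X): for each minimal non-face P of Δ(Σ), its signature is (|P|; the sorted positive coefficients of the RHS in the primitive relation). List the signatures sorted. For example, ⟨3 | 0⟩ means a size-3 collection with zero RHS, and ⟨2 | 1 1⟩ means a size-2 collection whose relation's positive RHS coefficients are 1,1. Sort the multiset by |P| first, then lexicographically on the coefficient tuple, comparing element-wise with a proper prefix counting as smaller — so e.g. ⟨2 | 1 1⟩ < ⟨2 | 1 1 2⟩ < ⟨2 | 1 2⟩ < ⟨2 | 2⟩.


Σ has 5 primitive collections:

  • {3,4}:  v_{3} + v_{4} = 0 ; sig = ⟨2 | 0⟩
  • {1,3}:  v_{1} + v_{3} = v_{2} ; sig = ⟨2 | 1⟩
  • {2,4}:  v_{2} + v_{4} = v_{1} ; sig = ⟨2 | 1⟩
  • {2,5}:  v_{2} + v_{5} = v_{4} ; sig = ⟨2 | 1⟩
  • {1,5}:  v_{1} + v_{5} = 2·v_{4} ; sig = ⟨2 | 2⟩

Signatures (|P|; sorted positive RHS coefficients), sorted:
[⟨2 | 0⟩, ⟨2 | 1⟩, ⟨2 | 1⟩, ⟨2 | 1⟩, ⟨2 | 2⟩]


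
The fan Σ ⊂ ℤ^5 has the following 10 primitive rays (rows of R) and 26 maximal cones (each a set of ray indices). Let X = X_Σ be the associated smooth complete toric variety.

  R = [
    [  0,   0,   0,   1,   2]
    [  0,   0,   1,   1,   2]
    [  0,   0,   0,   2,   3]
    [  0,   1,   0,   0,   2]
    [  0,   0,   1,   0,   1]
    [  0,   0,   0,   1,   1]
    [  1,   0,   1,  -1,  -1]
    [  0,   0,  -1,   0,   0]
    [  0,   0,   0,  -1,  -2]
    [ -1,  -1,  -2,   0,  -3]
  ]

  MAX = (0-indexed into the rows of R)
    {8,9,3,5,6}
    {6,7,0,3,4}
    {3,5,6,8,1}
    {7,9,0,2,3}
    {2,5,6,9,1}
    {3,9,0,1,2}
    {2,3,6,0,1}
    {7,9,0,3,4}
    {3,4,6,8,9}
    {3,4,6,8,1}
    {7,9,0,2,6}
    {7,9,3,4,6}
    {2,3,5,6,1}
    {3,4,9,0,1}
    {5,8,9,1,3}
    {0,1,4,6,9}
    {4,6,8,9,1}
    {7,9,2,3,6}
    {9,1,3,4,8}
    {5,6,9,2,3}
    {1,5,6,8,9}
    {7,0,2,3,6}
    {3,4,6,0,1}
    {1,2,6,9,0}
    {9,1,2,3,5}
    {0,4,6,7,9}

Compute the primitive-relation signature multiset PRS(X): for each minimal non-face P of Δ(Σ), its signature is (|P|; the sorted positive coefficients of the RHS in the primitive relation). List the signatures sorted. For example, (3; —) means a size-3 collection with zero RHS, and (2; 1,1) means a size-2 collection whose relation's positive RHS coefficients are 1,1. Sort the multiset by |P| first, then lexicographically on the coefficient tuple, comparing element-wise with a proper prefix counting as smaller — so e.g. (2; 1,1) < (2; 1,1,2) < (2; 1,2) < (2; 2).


Primitive collections (10):

  • {0,8}:  v_{0} + v_{8} = 0 ; sig = (2; —)
  • {0,5}:  v_{0} + v_{5} = v_{2} ; sig = (2; 1)
  • {1,7}:  v_{1} + v_{7} = v_{0} ; sig = (2; 1)
  • {2,8}:  v_{2} + v_{8} = v_{5} ; sig = (2; 1)
  • {4,5}:  v_{4} + v_{5} = v_{1} ; sig = (2; 1)
  • {2,4}:  v_{2} + v_{4} = v_{0} + v_{1} ; sig = (2; 1,1)
  • {7,8}:  v_{7} + v_{8} = v_{3} + v_{6} + v_{9} ; sig = (2; 1,1,1)
  • {5,7}:  v_{5} + v_{7} = v_{2} + v_{3} + v_{6} + v_{9} ; sig = (2; 1,1,1,1)
  • {1,3,6,9}:  v_{1} + v_{3} + v_{6} + v_{9} = 0 ; sig = (4; —)
  • {0,3,6,9}:  v_{0} + v_{3} + v_{6} + v_{9} = v_{7} ; sig = (4; 1)

Signatures (|P|; sorted positive RHS coefficients), sorted:
    (2; —)
    (2; 1)
    (2; 1)
    (2; 1)
    (2; 1)
    (2; 1,1)
    (2; 1,1,1)
    (2; 1,1,1,1)
    (4; —)
    (4; 1)


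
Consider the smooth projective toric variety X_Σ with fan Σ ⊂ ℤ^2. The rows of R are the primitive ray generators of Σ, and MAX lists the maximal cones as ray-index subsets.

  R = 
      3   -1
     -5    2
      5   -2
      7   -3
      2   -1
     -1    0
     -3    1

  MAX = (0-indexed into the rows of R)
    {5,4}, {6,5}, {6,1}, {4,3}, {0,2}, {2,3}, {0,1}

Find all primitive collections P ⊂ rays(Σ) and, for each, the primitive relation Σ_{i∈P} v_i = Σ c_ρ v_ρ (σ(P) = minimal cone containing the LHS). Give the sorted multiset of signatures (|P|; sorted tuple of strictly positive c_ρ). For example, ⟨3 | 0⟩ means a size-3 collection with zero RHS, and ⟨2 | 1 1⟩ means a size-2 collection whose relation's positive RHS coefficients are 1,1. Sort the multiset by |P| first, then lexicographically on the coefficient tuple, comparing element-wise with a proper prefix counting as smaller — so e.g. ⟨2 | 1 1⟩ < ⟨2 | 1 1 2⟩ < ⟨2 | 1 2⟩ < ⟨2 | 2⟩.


Δ(Σ) — 7 vertices, 14 min non-faces:

  • {0,6}:  v_{0} + v_{6} = 0 — sig = ⟨2 | 0⟩
  • {1,2}:  v_{1} + v_{2} = 0 — sig = ⟨2 | 0⟩
  • {0,4}:  v_{0} + v_{4} = v_{2} — sig = ⟨2 | 1⟩
  • {0,5}:  v_{0} + v_{5} = v_{4} — sig = ⟨2 | 1⟩
  • {1,3}:  v_{1} + v_{3} = v_{4} — sig = ⟨2 | 1⟩
  • {1,4}:  v_{1} + v_{4} = v_{6} — sig = ⟨2 | 1⟩
  • {2,4}:  v_{2} + v_{4} = v_{3} — sig = ⟨2 | 1⟩
  • {2,6}:  v_{2} + v_{6} = v_{4} — sig = ⟨2 | 1⟩
  • {4,6}:  v_{4} + v_{6} = v_{5} — sig = ⟨2 | 1⟩
  • {0,3}:  v_{0} + v_{3} = 2·v_{2} — sig = ⟨2 | 2⟩
  • {1,5}:  v_{1} + v_{5} = 2·v_{6} — sig = ⟨2 | 2⟩
  • {2,5}:  v_{2} + v_{5} = 2·v_{4} — sig = ⟨2 | 2⟩
  • {3,6}:  v_{3} + v_{6} = 2·v_{4} — sig = ⟨2 | 2⟩
  • {3,5}:  v_{3} + v_{5} = 3·v_{4} — sig = ⟨2 | 3⟩

Sorted signature multiset PRS(X):
[⟨2 | 0⟩, ⟨2 | 0⟩, ⟨2 | 1⟩, ⟨2 | 1⟩, ⟨2 | 1⟩, ⟨2 | 1⟩, ⟨2 | 1⟩, ⟨2 | 1⟩, ⟨2 | 1⟩, ⟨2 | 2⟩, ⟨2 | 2⟩, ⟨2 | 2⟩, ⟨2 | 2⟩, ⟨2 | 3⟩]


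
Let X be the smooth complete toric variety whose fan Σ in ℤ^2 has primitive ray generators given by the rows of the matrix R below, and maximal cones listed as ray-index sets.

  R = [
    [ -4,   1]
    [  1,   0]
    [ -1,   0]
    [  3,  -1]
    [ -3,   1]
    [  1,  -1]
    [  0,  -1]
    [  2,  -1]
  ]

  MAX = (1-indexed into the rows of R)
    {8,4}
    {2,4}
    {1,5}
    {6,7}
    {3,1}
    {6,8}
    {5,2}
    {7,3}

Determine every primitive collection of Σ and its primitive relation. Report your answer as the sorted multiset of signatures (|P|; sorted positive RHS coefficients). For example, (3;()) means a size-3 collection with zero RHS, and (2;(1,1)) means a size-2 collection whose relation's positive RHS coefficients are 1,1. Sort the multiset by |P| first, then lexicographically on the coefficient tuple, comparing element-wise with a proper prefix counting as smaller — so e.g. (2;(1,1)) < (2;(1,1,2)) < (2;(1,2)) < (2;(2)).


20 collections generate NE(X_Σ); each relation:

  P = {2,3}:  v_{2} + v_{3} = 0  ⇒ sig = (2;())
  P = {4,5}:  v_{4} + v_{5} = 0  ⇒ sig = (2;())
  P = {1,2}:  v_{1} + v_{2} = v_{5}  ⇒ sig = (2;(1))
  P = {1,4}:  v_{1} + v_{4} = v_{3}  ⇒ sig = (2;(1))
  P = {2,6}:  v_{2} + v_{6} = v_{8}  ⇒ sig = (2;(1))
  P = {2,7}:  v_{2} + v_{7} = v_{6}  ⇒ sig = (2;(1))
  P = {2,8}:  v_{2} + v_{8} = v_{4}  ⇒ sig = (2;(1))
  P = {3,4}:  v_{3} + v_{4} = v_{8}  ⇒ sig = (2;(1))
  P = {3,5}:  v_{3} + v_{5} = v_{1}  ⇒ sig = (2;(1))
  P = {3,6}:  v_{3} + v_{6} = v_{7}  ⇒ sig = (2;(1))
  P = {3,8}:  v_{3} + v_{8} = v_{6}  ⇒ sig = (2;(1))
  P = {5,8}:  v_{5} + v_{8} = v_{3}  ⇒ sig = (2;(1))
  P = {4,7}:  v_{4} + v_{7} = v_{6} + v_{8}  ⇒ sig = (2;(1,1))
  P = {1,8}:  v_{1} + v_{8} = 2·v_{3}  ⇒ sig = (2;(2))
  P = {4,6}:  v_{4} + v_{6} = 2·v_{8}  ⇒ sig = (2;(2))
  P = {5,6}:  v_{5} + v_{6} = 2·v_{3}  ⇒ sig = (2;(2))
  P = {7,8}:  v_{7} + v_{8} = 2·v_{6}  ⇒ sig = (2;(2))
  P = {1,6}:  v_{1} + v_{6} = 3·v_{3}  ⇒ sig = (2;(3))
  P = {5,7}:  v_{5} + v_{7} = 3·v_{3}  ⇒ sig = (2;(3))
  P = {1,7}:  v_{1} + v_{7} = 4·v_{3}  ⇒ sig = (2;(4))

Hence PRS(X_Σ) =
{ (2;()) ×2,  (2;(1)) ×10,  (2;(1,1)),  (2;(2)) ×4,  (2;(3)) ×2,  (2;(4)) }


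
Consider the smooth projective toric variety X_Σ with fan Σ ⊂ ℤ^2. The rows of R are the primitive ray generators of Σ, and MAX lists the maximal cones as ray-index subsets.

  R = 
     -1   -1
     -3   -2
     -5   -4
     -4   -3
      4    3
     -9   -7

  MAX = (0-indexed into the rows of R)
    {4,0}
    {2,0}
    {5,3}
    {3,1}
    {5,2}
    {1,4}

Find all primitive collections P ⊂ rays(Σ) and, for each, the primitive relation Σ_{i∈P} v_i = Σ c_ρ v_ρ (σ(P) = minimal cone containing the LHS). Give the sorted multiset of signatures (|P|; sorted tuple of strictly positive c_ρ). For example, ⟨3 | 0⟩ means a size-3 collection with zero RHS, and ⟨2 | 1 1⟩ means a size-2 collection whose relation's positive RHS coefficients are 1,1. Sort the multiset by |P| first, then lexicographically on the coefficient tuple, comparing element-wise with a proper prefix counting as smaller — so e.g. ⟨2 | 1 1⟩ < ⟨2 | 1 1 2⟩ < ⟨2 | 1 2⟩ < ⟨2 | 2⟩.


Δ(Σ) — 6 vertices, 9 min non-faces:

  • {3,4}:  v_{3} + v_{4} = 0 ; sig = ⟨2 | 0⟩
  • {0,1}:  v_{0} + v_{1} = v_{3} ; sig = ⟨2 | 1⟩
  • {0,3}:  v_{0} + v_{3} = v_{2} ; sig = ⟨2 | 1⟩
  • {2,3}:  v_{2} + v_{3} = v_{5} ; sig = ⟨2 | 1⟩
  • {2,4}:  v_{2} + v_{4} = v_{0} ; sig = ⟨2 | 1⟩
  • {4,5}:  v_{4} + v_{5} = v_{2} ; sig = ⟨2 | 1⟩
  • {0,5}:  v_{0} + v_{5} = 2·v_{2} ; sig = ⟨2 | 2⟩
  • {1,2}:  v_{1} + v_{2} = 2·v_{3} ; sig = ⟨2 | 2⟩
  • {1,5}:  v_{1} + v_{5} = 3·v_{3} ; sig = ⟨2 | 3⟩

Signatures (|P|; sorted positive RHS coefficients), sorted:
{ ⟨2 | 0⟩,  ⟨2 | 1⟩ ×5,  ⟨2 | 2⟩ ×2,  ⟨2 | 3⟩ }


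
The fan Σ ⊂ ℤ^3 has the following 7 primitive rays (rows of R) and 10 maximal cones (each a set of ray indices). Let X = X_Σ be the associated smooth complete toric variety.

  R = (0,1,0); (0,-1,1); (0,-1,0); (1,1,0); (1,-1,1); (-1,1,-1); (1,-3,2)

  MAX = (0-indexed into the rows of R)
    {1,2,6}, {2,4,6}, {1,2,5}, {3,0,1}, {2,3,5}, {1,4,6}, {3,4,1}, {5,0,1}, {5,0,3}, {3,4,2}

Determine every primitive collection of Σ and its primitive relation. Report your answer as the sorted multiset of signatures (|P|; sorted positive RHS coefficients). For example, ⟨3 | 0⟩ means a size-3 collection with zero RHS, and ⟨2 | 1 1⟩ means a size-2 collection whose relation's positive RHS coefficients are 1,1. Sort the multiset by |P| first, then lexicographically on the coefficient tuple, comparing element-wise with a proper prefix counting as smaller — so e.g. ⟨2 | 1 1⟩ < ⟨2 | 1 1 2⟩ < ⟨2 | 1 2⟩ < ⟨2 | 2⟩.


Primitive collections (9):

  {0,2}:  v_{0} + v_{2} = 0  ⇒ sig = ⟨2 | 0⟩
  {4,5}:  v_{4} + v_{5} = 0  ⇒ sig = ⟨2 | 0⟩
  {0,4}:  v_{0} + v_{4} = v_{1} + v_{3}  ⇒ sig = ⟨2 | 1 1⟩
  {0,6}:  v_{0} + v_{6} = v_{1} + v_{4}  ⇒ sig = ⟨2 | 1 1⟩
  {5,6}:  v_{5} + v_{6} = v_{1} + v_{2}  ⇒ sig = ⟨2 | 1 1⟩
  {3,6}:  v_{3} + v_{6} = 2·v_{4}  ⇒ sig = ⟨2 | 2⟩
  {1,2,3}:  v_{1} + v_{2} + v_{3} = v_{4}  ⇒ sig = ⟨3 | 1⟩
  {1,2,4}:  v_{1} + v_{2} + v_{4} = v_{6}  ⇒ sig = ⟨3 | 1⟩
  {1,3,5}:  v_{1} + v_{3} + v_{5} = v_{0}  ⇒ sig = ⟨3 | 1⟩

Hence PRS(X_Σ) =
    ⟨2 | 0⟩
    ⟨2 | 0⟩
    ⟨2 | 1 1⟩
    ⟨2 | 1 1⟩
    ⟨2 | 1 1⟩
    ⟨2 | 2⟩
    ⟨3 | 1⟩
    ⟨3 | 1⟩
    ⟨3 | 1⟩


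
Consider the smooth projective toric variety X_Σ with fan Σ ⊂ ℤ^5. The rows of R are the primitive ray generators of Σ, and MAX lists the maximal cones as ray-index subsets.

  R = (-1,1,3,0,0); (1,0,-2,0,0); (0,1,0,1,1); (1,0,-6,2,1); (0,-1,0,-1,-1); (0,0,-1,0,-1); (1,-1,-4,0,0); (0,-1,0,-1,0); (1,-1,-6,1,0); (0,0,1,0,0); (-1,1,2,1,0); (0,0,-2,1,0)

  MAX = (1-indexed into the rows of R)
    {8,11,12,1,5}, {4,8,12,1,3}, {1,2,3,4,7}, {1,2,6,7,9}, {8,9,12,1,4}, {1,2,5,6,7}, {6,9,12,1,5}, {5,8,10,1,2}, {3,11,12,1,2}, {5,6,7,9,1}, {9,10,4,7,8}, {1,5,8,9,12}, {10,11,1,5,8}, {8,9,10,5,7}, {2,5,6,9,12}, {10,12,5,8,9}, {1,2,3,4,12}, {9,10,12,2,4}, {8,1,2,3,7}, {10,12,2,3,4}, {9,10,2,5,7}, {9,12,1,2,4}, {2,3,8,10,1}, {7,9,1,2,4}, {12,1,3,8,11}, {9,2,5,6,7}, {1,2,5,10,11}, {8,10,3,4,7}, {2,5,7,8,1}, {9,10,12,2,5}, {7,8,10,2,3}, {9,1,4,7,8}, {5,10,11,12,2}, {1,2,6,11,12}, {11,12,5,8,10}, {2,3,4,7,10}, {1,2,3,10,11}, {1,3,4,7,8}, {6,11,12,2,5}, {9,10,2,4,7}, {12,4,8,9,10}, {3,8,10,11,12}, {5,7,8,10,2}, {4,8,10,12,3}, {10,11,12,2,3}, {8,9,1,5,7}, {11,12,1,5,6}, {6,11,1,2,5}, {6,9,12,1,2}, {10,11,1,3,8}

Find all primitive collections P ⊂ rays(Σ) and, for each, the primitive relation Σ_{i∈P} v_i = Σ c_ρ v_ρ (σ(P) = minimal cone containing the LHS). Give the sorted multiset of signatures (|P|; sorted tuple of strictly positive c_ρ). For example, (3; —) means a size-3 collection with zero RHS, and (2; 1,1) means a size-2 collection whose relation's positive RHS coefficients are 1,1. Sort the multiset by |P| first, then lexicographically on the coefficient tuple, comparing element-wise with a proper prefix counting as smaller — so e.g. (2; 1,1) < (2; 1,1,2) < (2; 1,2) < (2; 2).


21 minimal non-faces of Δ(Σ) (on 12 rays):

  • {3,5}:  v_{3} + v_{5} = 0  so sig = (2; —)
  • {3,9}:  v_{3} + v_{9} = v_{4}  so sig = (2; 1)
  • {4,5}:  v_{4} + v_{5} = v_{9}  so sig = (2; 1)
  • {7,11}:  v_{7} + v_{11} = v_{12}  so sig = (2; 1)
  • {7,12}:  v_{7} + v_{12} = v_{9}  so sig = (2; 1)
  • {3,6}:  v_{3} + v_{6} = v_{1} + v_{2} + v_{12}  so sig = (2; 1,1,1)
  • {6,8}:  v_{6} + v_{8} = v_{1} + v_{5} + v_{7}  so sig = (2; 1,1,1)
  • {6,10}:  v_{6} + v_{10} = v_{2} + v_{5} + v_{11}  so sig = (2; 1,1,1)
  • {4,6}:  v_{4} + v_{6} = v_{1} + v_{2} + v_{9} + v_{12}  so sig = (2; 1,1,1,1)
  • {4,11}:  v_{4} + v_{11} = v_{3} + 2·v_{12}  so sig = (2; 1,2)
  • {9,11}:  v_{9} + v_{11} = 2·v_{12}  so sig = (2; 2)
  • {1,7,10}:  v_{1} + v_{7} + v_{10} = 0  so sig = (3; —)
  • {2,8,11}:  v_{2} + v_{8} + v_{11} = 0  so sig = (3; —)
  • {1,9,10}:  v_{1} + v_{9} + v_{10} = v_{12}  so sig = (3; 1)
  • {1,10,12}:  v_{1} + v_{10} + v_{12} = v_{11}  so sig = (3; 1)
  • {2,8,12}:  v_{2} + v_{8} + v_{12} = v_{7}  so sig = (3; 1)
  • {1,4,10}:  v_{1} + v_{4} + v_{10} = v_{3} + v_{12}  so sig = (3; 1,1)
  • {2,4,8}:  v_{2} + v_{4} + v_{8} = v_{3} + 2·v_{7}  so sig = (3; 1,2)
  • {2,8,9}:  v_{2} + v_{8} + v_{9} = 2·v_{7}  so sig = (3; 2)
  • {1,2,5,12}:  v_{1} + v_{2} + v_{5} + v_{12} = v_{6}  so sig = (4; 1)
  • {1,2,5,9}:  v_{1} + v_{2} + v_{5} + v_{9} = v_{6} + v_{7}  so sig = (4; 1,1)

so the primitive-relation signature multiset is
    |P|=2: 11 collections, coeffs (), (1), (1), (1), (1), (1,1,1), (1,1,1), (1,1,1), (1,1,1,1), (1,2), (2)
    |P|=3: 8 collections, coeffs (), (), (1), (1), (1), (1,1), (1,2), (2)
    |P|=4: 2 collections, coeffs (1), (1,1)


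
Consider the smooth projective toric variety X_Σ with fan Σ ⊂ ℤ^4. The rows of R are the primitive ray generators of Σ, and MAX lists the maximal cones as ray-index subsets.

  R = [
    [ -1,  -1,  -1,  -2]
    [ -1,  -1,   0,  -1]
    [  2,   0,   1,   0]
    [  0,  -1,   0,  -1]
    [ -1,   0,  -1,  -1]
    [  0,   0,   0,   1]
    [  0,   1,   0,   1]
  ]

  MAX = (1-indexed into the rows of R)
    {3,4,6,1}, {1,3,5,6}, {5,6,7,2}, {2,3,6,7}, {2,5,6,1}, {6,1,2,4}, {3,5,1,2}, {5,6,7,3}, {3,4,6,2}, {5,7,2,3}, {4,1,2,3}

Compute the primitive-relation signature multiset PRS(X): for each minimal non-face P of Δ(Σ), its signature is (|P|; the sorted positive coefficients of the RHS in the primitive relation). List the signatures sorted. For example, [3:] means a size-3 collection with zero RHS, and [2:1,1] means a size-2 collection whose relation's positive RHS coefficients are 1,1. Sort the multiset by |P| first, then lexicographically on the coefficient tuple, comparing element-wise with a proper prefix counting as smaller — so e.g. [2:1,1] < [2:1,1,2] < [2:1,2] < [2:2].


Minimal non-faces — 5 found among 7 rays, 11 max cones:

  • {4,7}:  v_{4} + v_{7} = 0  so sig = [2:]
  • {1,7}:  v_{1} + v_{7} = v_{5}  so sig = [2:1]
  • {4,5}:  v_{4} + v_{5} = v_{1}  so sig = [2:1]
  • {2,3,5,6}:  v_{2} + v_{3} + v_{5} + v_{6} = v_{4}  so sig = [4:1]
  • {1,2,3,6}:  v_{1} + v_{2} + v_{3} + v_{6} = 2·v_{4}  so sig = [4:2]

Signatures (|P|; sorted positive RHS coefficients), sorted:
    [2:]
    [2:1]
    [2:1]
    [4:1]
    [4:2]


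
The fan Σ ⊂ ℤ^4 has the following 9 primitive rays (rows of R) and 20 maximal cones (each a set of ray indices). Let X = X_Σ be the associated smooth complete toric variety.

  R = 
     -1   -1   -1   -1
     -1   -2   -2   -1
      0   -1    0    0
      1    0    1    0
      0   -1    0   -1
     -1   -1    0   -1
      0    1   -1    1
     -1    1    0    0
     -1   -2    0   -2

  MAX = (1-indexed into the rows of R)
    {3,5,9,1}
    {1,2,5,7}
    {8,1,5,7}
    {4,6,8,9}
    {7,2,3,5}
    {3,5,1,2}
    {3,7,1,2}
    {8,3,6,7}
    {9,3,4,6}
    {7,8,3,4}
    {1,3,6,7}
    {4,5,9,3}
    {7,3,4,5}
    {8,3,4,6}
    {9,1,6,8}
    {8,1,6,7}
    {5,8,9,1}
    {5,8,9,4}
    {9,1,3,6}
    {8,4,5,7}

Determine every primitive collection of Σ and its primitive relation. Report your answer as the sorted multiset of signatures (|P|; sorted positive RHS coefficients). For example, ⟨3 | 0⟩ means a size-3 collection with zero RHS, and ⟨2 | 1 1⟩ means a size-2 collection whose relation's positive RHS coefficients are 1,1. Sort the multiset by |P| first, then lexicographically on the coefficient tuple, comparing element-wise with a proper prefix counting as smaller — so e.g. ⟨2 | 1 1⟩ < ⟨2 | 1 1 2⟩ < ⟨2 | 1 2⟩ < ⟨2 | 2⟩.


12 minimal non-faces of Δ(Σ) (on 9 rays):

  P = {1,4}:  v_{1} + v_{4} = v_{5}  so sig = ⟨2 | 1⟩
  P = {5,6}:  v_{5} + v_{6} = v_{9}  so sig = ⟨2 | 1⟩
  P = {7,9}:  v_{7} + v_{9} = v_{1}  so sig = ⟨2 | 1⟩
  P = {2,8}:  v_{2} + v_{8} = v_{1} + v_{6} + v_{7}  so sig = ⟨2 | 1 1 1⟩
  P = {2,4}:  v_{2} + v_{4} = v_{3} + 2·v_{5} + v_{7}  so sig = ⟨2 | 1 1 2⟩
  P = {2,9}:  v_{2} + v_{9} = 2·v_{1} + v_{3} + v_{5}  so sig = ⟨2 | 1 1 2⟩
  P = {2,6}:  v_{2} + v_{6} = 2·v_{1} + v_{3}  so sig = ⟨2 | 1 2⟩
  P = {4,6,7}:  v_{4} + v_{6} + v_{7} = 0  so sig = ⟨3 | 0⟩
  P = {3,5,8}:  v_{3} + v_{5} + v_{8} = v_{6}  so sig = ⟨3 | 1⟩
  P = {1,3,8}:  v_{1} + v_{3} + v_{8} = 2·v_{6} + v_{7}  so sig = ⟨3 | 1 2⟩
  P = {3,8,9}:  v_{3} + v_{8} + v_{9} = 2·v_{6}  so sig = ⟨3 | 2⟩
  P = {1,3,5,7}:  v_{1} + v_{3} + v_{5} + v_{7} = v_{2}  so sig = ⟨4 | 1⟩

Hence PRS(X_Σ) =
    ⟨2 | 1⟩
    ⟨2 | 1⟩
    ⟨2 | 1⟩
    ⟨2 | 1 1 1⟩
    ⟨2 | 1 1 2⟩
    ⟨2 | 1 1 2⟩
    ⟨2 | 1 2⟩
    ⟨3 | 0⟩
    ⟨3 | 1⟩
    ⟨3 | 1 2⟩
    ⟨3 | 2⟩
    ⟨4 | 1⟩


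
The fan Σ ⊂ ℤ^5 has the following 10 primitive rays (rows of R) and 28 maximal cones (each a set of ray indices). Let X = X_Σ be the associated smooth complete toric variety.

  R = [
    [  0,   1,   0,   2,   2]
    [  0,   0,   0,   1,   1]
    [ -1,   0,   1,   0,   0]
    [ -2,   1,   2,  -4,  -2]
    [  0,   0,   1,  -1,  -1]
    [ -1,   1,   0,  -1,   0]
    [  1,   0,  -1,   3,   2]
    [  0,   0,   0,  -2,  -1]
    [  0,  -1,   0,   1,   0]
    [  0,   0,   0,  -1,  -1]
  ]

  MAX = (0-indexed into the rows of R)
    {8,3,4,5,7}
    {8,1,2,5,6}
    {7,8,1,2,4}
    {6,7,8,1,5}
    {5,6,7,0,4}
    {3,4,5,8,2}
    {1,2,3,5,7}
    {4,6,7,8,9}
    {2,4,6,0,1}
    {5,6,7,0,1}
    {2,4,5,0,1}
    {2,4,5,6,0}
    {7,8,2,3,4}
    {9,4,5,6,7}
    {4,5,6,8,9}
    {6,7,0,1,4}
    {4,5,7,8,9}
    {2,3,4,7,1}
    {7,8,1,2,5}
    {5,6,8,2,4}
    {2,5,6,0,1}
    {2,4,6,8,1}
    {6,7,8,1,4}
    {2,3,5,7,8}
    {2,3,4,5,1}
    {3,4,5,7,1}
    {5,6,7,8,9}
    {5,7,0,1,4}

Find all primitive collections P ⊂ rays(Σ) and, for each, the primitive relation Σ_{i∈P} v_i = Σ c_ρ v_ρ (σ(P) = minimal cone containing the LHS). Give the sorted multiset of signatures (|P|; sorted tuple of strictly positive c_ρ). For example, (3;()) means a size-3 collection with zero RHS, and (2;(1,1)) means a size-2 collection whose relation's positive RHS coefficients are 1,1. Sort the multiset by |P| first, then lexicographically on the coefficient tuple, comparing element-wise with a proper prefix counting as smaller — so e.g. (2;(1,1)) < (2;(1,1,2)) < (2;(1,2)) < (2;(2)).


|primitive collections| = 14. Relations:

  • {1,9}:  v_{1} + v_{9} = 0  ⇒ sig = (2;())
  • {0,8}:  v_{0} + v_{8} = v_{2} + v_{6}  ⇒ sig = (2;(1,1))
  • {0,9}:  v_{0} + v_{9} = v_{4} + v_{5} + v_{6}  ⇒ sig = (2;(1,1,1))
  • {2,9}:  v_{2} + v_{9} = v_{4} + v_{5} + v_{8}  ⇒ sig = (2;(1,1,1))
  • {3,6}:  v_{3} + v_{6} = v_{1} + v_{4} + v_{5}  ⇒ sig = (2;(1,1,1))
  • {3,9}:  v_{3} + v_{9} = 2·v_{4} + 2·v_{5} + v_{7} + v_{8}  ⇒ sig = (2;(1,1,2,2))
  • {0,3}:  v_{0} + v_{3} = 2·v_{1} + 2·v_{4} + 2·v_{5}  ⇒ sig = (2;(2,2,2))
  • {2,6,7}:  v_{2} + v_{6} + v_{7} = v_{1}  ⇒ sig = (3;(1))
  • {0,2,7}:  v_{0} + v_{2} + v_{7} = 2·v_{1} + v_{4} + v_{5}  ⇒ sig = (3;(1,1,2))
  • {1,3,8}:  v_{1} + v_{3} + v_{8} = 2·v_{2} + v_{7}  ⇒ sig = (3;(1,2))
  • {1,4,5,6}:  v_{1} + v_{4} + v_{5} + v_{6} = v_{0}  ⇒ sig = (4;(1))
  • {1,4,5,8}:  v_{1} + v_{4} + v_{5} + v_{8} = v_{2}  ⇒ sig = (4;(1))
  • {2,4,5,7}:  v_{2} + v_{4} + v_{5} + v_{7} = v_{3}  ⇒ sig = (4;(1))
  • {4,5,6,7,8}:  v_{4} + v_{5} + v_{6} + v_{7} + v_{8} = 0  ⇒ sig = (5;())

Hence PRS(X_Σ) =
    |P|=2: 7 collections, coeffs (), (1,1), (1,1,1), (1,1,1), (1,1,1), (1,1,2,2), (2,2,2)
    |P|=3: 3 collections, coeffs (1), (1,1,2), (1,2)
    |P|=4: 3 collections, coeffs (1), (1), (1)
    |P|=5: 1 collection, coeffs ()


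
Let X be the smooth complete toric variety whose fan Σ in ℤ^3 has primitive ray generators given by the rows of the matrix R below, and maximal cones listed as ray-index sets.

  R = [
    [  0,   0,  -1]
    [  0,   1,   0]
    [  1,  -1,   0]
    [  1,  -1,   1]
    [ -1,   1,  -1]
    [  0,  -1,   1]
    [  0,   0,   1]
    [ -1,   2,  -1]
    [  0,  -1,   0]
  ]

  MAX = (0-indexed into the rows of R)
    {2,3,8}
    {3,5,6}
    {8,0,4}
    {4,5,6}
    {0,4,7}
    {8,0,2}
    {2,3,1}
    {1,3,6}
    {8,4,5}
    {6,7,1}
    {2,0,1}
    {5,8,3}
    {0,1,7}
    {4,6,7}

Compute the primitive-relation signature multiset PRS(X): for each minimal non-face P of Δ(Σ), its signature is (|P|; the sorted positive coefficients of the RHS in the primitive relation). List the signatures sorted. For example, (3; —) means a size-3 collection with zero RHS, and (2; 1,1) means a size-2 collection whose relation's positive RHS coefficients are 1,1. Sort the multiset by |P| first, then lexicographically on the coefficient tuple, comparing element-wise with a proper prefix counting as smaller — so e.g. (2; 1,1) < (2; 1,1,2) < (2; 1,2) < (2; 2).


Primitive collections (15):

  P={0,6}:  v_{0} + v_{6} = 0  ⟹  sig = (2; —)
  P={1,8}:  v_{1} + v_{8} = 0  ⟹  sig = (2; —)
  P={3,4}:  v_{3} + v_{4} = 0  ⟹  sig = (2; —)
  P={0,3}:  v_{0} + v_{3} = v_{2}  ⟹  sig = (2; 1)
  P={0,5}:  v_{0} + v_{5} = v_{8}  ⟹  sig = (2; 1)
  P={1,4}:  v_{1} + v_{4} = v_{7}  ⟹  sig = (2; 1)
  P={1,5}:  v_{1} + v_{5} = v_{6}  ⟹  sig = (2; 1)
  P={2,4}:  v_{2} + v_{4} = v_{0}  ⟹  sig = (2; 1)
  P={2,6}:  v_{2} + v_{6} = v_{3}  ⟹  sig = (2; 1)
  P={3,7}:  v_{3} + v_{7} = v_{1}  ⟹  sig = (2; 1)
  P={6,8}:  v_{6} + v_{8} = v_{5}  ⟹  sig = (2; 1)
  P={7,8}:  v_{7} + v_{8} = v_{4}  ⟹  sig = (2; 1)
  P={2,5}:  v_{2} + v_{5} = v_{3} + v_{8}  ⟹  sig = (2; 1,1)
  P={2,7}:  v_{2} + v_{7} = v_{0} + v_{1}  ⟹  sig = (2; 1,1)
  P={5,7}:  v_{5} + v_{7} = v_{4} + v_{6}  ⟹  sig = (2; 1,1)

so the primitive-relation signature multiset is
    (2; —)
    (2; —)
    (2; —)
    (2; 1)
    (2; 1)
    (2; 1)
    (2; 1)
    (2; 1)
    (2; 1)
    (2; 1)
    (2; 1)
    (2; 1)
    (2; 1,1)
    (2; 1,1)
    (2; 1,1)


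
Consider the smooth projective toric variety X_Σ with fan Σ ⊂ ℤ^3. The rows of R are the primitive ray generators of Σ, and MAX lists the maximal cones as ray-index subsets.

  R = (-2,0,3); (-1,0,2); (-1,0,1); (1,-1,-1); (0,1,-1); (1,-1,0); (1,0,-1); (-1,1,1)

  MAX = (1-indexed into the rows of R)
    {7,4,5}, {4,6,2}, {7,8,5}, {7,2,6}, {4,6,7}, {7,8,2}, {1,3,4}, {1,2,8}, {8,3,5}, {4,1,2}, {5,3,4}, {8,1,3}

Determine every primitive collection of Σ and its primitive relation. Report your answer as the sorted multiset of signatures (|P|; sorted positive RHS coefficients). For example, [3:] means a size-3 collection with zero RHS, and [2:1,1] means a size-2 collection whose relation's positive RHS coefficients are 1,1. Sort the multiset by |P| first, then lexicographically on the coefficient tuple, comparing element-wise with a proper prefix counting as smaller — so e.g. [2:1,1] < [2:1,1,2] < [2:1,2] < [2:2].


11 collections generate NE(X_Σ); each relation:

  P = {3,7}:  v_{3} + v_{7} = 0 ; sig = [2:]
  P = {4,8}:  v_{4} + v_{8} = 0 ; sig = [2:]
  P = {1,7}:  v_{1} + v_{7} = v_{2} ; sig = [2:1]
  P = {2,3}:  v_{2} + v_{3} = v_{1} ; sig = [2:1]
  P = {2,5}:  v_{2} + v_{5} = v_{8} ; sig = [2:1]
  P = {5,6}:  v_{5} + v_{6} = v_{7} ; sig = [2:1]
  P = {1,5}:  v_{1} + v_{5} = v_{3} + v_{8} ; sig = [2:1,1]
  P = {3,6}:  v_{3} + v_{6} = v_{2} + v_{4} ; sig = [2:1,1]
  P = {6,8}:  v_{6} + v_{8} = v_{2} + v_{7} ; sig = [2:1,1]
  P = {1,6}:  v_{1} + v_{6} = 2·v_{2} + v_{4} ; sig = [2:1,2]
  P = {2,4,7}:  v_{2} + v_{4} + v_{7} = v_{6} ; sig = [3:1]

Sorted signature multiset PRS(X):
{ [2:] ×2,  [2:1] ×4,  [2:1,1] ×3,  [2:1,2],  [3:1] }
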